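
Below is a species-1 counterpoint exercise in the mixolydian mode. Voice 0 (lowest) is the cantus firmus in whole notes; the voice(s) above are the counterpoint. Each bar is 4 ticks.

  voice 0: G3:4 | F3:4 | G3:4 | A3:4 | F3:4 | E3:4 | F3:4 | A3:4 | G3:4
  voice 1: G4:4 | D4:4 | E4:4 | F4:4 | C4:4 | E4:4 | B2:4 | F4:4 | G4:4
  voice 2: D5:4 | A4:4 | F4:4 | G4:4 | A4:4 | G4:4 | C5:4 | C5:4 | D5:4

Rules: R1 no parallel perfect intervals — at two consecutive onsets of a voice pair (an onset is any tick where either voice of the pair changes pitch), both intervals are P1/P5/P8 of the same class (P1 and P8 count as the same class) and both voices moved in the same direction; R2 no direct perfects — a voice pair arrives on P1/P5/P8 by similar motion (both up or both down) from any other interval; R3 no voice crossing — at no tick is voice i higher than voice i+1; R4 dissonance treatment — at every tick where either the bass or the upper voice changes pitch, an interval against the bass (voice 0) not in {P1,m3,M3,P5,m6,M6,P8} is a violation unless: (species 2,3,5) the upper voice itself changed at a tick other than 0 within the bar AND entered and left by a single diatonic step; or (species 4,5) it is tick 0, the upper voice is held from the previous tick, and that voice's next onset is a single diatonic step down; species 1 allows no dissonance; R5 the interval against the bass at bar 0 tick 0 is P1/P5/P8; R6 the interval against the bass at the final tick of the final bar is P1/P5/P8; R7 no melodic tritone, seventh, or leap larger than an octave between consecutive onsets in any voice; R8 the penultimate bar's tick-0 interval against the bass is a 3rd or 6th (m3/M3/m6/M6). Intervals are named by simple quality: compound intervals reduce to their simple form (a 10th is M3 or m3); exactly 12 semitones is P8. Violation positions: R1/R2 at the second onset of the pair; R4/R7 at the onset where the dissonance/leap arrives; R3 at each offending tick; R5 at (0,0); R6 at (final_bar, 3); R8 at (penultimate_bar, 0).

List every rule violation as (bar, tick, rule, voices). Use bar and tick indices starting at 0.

(1, 0, R1, (1, 2))
(2, 0, R4, (0, 2))
(3, 0, R4, (0, 2))
(4, 0, R2, (0, 1))
(6, 0, R2, (0, 2))
(6, 0, R3, (0, 1))
(6, 0, R4, (0, 1))
(6, 0, R7, (1,))
(6, 1, R3, (0, 1))
(6, 2, R3, (0, 1))
(6, 3, R3, (0, 1))
(7, 0, R7, (1,))
(8, 0, R1, (1, 2))

bar 0: v0=G3 v1=G4 v2=D5 downbeat P5
bar 1: v0=F3 v1=D4 v2=A4 downbeat M3
bar 2: v0=G3 v1=E4 v2=F4 downbeat m7
bar 3: v0=A3 v1=F4 v2=G4 downbeat m7
bar 4: v0=F3 v1=C4 v2=A4 downbeat M3
bar 5: v0=E3 v1=E4 v2=G4 downbeat m3
bar 6: v0=F3 v1=B2 v2=C5 downbeat P5
bar 7: v0=A3 v1=F4 v2=C5 downbeat m3
bar 8: v0=G3 v1=G4 v2=D5 downbeat P5
  -> R1 @ bar 1 tick 0 v(1, 2): G4/D5 P5 -> D4/A4 P5 similar
  -> R4 @ bar 2 tick 0 v(0, 2): G3/F4 m7 untreated
  -> R4 @ bar 3 tick 0 v(0, 2): A3/G4 m7 untreated
  -> R2 @ bar 4 tick 0 v(0, 1): A3/F4 m6 -> F3/C4 P5 similar
  -> R2 @ bar 6 tick 0 v(0, 2): E3/G4 m3 -> F3/C5 P5 similar
  -> R3 @ bar 6 tick 0 v(0, 1): F3 above B2
  -> R4 @ bar 6 tick 0 v(0, 1): F3/B2 TT untreated
  -> R7 @ bar 6 tick 0 v(1,): E4->B2 leap 17st
  -> R3 @ bar 6 tick 1 v(0, 1): F3 above B2
  -> R3 @ bar 6 tick 2 v(0, 1): F3 above B2
  -> R3 @ bar 6 tick 3 v(0, 1): F3 above B2
  -> R7 @ bar 7 tick 0 v(1,): B2->F4 leap 18st
  -> R1 @ bar 8 tick 0 v(1, 2): F4/C5 P5 -> G4/D5 P5 similar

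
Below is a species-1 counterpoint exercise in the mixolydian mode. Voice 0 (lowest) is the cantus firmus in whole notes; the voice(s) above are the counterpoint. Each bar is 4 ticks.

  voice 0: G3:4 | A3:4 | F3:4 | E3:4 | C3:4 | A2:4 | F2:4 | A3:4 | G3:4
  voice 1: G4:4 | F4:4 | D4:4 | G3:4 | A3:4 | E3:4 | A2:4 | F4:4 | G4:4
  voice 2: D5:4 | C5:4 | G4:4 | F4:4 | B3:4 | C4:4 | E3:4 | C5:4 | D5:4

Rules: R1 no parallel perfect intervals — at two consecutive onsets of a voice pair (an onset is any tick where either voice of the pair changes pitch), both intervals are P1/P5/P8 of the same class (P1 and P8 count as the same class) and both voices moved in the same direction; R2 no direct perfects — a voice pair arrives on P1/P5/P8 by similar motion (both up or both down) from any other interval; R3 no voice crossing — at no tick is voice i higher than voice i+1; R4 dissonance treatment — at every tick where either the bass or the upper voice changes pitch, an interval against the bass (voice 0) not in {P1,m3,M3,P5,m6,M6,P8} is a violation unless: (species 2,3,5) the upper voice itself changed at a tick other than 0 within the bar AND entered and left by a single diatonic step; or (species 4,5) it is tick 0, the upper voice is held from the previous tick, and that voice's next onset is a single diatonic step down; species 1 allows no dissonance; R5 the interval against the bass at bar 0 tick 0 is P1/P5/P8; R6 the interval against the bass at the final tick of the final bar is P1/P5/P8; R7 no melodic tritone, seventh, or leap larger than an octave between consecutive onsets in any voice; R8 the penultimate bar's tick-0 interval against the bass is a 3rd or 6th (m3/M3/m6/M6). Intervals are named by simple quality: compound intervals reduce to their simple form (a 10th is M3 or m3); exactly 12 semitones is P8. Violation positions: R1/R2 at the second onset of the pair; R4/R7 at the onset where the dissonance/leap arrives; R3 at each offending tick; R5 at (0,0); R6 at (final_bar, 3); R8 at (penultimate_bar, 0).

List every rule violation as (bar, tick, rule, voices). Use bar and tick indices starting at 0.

(1, 0, R1, (1, 2))
(2, 0, R4, (0, 2))
(3, 0, R4, (0, 2))
(4, 0, R4, (0, 2))
(4, 0, R7, (2,))
(5, 0, R2, (0, 1))
(6, 0, R2, (1, 2))
(6, 0, R4, (0, 2))
(7, 0, R1, (1, 2))
(7, 0, R7, (0,))
(7, 0, R7, (1,))
(7, 0, R7, (2,))
(8, 0, R1, (1, 2))

bar 0: v0=G3 v1=G4 v2=D5 downbeat P5
bar 1: v0=A3 v1=F4 v2=C5 downbeat m3
bar 2: v0=F3 v1=D4 v2=G4 downbeat M2
bar 3: v0=E3 v1=G3 v2=F4 downbeat m2
bar 4: v0=C3 v1=A3 v2=B3 downbeat M7
bar 5: v0=A2 v1=E3 v2=C4 downbeat m3
bar 6: v0=F2 v1=A2 v2=E3 downbeat M7
bar 7: v0=A3 v1=F4 v2=C5 downbeat m3
bar 8: v0=G3 v1=G4 v2=D5 downbeat P5
  -> R1 @ bar 1 tick 0 v(1, 2): G4/D5 P5 -> F4/C5 P5 similar
  -> R4 @ bar 2 tick 0 v(0, 2): F3/G4 M2 untreated
  -> R4 @ bar 3 tick 0 v(0, 2): E3/F4 m2 untreated
  -> R4 @ bar 4 tick 0 v(0, 2): C3/B3 M7 untreated
  -> R7 @ bar 4 tick 0 v(2,): F4->B3 leap 6st
  -> R2 @ bar 5 tick 0 v(0, 1): C3/A3 M6 -> A2/E3 P5 similar
  -> R2 @ bar 6 tick 0 v(1, 2): E3/C4 m6 -> A2/E3 P5 similar
  -> R4 @ bar 6 tick 0 v(0, 2): F2/E3 M7 untreated
  -> R1 @ bar 7 tick 0 v(1, 2): A2/E3 P5 -> F4/C5 P5 similar
  -> R7 @ bar 7 tick 0 v(0,): F2->A3 leap 16st
  -> R7 @ bar 7 tick 0 v(1,): A2->F4 leap 20st
  -> R7 @ bar 7 tick 0 v(2,): E3->C5 leap 20st
  -> R1 @ bar 8 tick 0 v(1, 2): F4/C5 P5 -> G4/D5 P5 similar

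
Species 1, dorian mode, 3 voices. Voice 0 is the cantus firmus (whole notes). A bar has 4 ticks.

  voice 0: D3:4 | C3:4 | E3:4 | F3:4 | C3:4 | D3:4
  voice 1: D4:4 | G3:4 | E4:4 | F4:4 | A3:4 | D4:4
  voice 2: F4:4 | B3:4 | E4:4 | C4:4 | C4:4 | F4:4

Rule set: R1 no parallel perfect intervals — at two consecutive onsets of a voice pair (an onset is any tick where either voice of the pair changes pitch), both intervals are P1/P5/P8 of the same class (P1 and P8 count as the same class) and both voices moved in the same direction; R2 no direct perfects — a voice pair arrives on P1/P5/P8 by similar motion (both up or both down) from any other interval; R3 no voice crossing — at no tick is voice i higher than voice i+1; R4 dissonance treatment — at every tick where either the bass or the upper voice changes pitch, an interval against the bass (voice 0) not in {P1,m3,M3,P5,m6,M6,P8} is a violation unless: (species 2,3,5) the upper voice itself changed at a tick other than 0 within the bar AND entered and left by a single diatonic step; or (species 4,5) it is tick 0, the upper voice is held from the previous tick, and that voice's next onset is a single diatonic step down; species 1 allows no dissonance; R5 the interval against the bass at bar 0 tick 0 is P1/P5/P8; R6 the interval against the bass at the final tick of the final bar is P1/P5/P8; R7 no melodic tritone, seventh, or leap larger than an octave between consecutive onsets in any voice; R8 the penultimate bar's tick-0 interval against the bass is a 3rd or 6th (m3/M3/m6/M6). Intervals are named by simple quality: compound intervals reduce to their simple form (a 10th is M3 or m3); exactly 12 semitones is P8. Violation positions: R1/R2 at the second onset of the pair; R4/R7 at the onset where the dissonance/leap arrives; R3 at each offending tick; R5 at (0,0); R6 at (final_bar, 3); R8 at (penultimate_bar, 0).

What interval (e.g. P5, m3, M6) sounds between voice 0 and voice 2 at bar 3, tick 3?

P5

voice 0=F3 voice 2=C4 -> P5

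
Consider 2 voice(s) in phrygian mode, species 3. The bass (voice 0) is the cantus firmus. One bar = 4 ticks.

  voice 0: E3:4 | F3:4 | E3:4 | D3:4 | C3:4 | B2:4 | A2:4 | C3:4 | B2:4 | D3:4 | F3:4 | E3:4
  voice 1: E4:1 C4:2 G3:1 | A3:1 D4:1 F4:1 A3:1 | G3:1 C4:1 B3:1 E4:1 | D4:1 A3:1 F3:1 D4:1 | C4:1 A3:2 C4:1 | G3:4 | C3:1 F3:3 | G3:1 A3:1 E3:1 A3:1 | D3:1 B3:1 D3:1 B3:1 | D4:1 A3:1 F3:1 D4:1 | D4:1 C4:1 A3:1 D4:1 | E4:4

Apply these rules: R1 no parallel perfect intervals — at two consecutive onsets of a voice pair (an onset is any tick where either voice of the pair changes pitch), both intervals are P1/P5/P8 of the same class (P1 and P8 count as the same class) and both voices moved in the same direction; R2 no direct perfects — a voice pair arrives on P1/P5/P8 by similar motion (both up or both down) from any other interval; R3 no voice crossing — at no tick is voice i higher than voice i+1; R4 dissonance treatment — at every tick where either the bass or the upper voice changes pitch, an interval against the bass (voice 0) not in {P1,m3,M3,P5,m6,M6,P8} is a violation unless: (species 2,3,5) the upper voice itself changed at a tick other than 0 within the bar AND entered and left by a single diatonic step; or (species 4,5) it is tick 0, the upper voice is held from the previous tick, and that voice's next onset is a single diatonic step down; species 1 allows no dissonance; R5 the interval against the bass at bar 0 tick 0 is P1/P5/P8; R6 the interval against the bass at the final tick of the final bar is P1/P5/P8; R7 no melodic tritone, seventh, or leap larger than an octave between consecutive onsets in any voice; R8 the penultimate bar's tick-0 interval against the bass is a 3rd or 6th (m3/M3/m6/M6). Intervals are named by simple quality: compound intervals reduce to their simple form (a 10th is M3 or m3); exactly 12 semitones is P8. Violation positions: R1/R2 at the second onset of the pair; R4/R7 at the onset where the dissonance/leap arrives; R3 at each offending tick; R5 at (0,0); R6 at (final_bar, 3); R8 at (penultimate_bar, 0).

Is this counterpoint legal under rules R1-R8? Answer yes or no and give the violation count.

No (4 violations)

bar 0: v0=E3 v1=E4 (P8)
bar 1: v0=F3 v1=A3 (M3)
bar 2: v0=E3 v1=G3 (m3)
bar 3: v0=D3 v1=D4 (P8)
bar 4: v0=C3 v1=C4 (P8)
bar 5: v0=B2 v1=G3 (m6)
bar 6: v0=A2 v1=C3 (m3)
bar 7: v0=C3 v1=G3 (P5)
bar 8: v0=B2 v1=D3 (m3)
bar 9: v0=D3 v1=D4 (P8)
bar 10: v0=F3 v1=D4 (M6)
bar 11: v0=E3 v1=E4 (P8)
  R1 @ bar3.0: E3/E4 P8 -> D3/D4 P8 similar
  R1 @ bar4.0: D3/D4 P8 -> C3/C4 P8 similar
  R2 @ bar7.0: A2/F3 m6 -> C3/G3 P5 similar
  R1 @ bar9.0: B2/B3 P8 -> D3/D4 P8 similar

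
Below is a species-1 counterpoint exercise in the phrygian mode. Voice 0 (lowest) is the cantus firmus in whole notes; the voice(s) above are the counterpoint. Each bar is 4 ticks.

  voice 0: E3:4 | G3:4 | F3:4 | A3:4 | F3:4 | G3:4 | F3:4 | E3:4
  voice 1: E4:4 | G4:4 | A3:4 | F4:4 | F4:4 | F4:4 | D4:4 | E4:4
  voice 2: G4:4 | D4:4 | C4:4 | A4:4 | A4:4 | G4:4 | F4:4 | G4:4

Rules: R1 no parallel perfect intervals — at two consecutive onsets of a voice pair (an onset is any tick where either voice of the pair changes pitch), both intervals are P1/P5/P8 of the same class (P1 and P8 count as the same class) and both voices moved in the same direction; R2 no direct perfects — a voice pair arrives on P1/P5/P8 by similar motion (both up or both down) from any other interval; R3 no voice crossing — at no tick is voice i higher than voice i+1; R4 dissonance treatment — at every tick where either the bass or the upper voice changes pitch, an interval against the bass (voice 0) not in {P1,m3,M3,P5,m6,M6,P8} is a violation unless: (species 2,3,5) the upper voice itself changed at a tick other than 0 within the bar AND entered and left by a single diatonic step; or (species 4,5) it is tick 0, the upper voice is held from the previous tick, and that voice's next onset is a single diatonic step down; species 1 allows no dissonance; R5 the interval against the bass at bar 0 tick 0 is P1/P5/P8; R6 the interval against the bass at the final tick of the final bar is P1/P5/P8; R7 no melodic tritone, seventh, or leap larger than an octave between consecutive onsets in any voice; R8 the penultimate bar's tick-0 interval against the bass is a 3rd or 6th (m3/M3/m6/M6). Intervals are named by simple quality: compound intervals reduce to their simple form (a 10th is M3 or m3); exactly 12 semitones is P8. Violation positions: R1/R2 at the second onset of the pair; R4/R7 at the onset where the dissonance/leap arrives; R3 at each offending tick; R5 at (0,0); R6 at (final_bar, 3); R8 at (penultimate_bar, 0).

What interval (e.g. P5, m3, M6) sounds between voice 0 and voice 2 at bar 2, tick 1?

P5

voice 0=F3 voice 2=C4 -> P5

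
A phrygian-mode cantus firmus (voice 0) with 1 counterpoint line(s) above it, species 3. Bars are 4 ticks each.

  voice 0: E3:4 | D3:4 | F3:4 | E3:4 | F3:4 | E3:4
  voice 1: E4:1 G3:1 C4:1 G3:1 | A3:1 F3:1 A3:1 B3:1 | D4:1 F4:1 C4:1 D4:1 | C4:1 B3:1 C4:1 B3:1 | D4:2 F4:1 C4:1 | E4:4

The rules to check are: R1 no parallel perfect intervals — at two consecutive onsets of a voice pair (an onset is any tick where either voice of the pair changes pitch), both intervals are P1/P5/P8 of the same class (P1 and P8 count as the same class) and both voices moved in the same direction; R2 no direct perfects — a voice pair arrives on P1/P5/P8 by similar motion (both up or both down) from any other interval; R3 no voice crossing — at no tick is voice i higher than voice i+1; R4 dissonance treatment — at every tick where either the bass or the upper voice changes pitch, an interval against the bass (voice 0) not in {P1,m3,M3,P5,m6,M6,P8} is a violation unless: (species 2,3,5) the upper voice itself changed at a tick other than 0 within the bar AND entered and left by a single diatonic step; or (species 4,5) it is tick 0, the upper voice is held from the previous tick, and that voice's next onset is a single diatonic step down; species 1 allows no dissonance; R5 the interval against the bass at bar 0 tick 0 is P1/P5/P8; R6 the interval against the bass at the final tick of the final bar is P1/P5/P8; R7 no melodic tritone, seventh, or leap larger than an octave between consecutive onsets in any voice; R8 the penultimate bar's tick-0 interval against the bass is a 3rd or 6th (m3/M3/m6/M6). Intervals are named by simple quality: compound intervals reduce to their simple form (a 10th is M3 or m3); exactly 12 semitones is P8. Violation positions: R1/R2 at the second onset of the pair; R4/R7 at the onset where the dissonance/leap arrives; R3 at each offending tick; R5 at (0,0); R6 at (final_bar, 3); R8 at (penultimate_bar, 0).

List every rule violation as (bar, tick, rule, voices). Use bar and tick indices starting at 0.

No violations across 6 bars (E3..E3 vs E4..E4).

bar 0: v0=E3 v1=E4 downbeat P8
bar 1: v0=D3 v1=A3 downbeat P5
bar 2: v0=F3 v1=D4 downbeat M6
bar 3: v0=E3 v1=C4 downbeat m6
bar 4: v0=F3 v1=D4 downbeat M6
bar 5: v0=E3 v1=E4 downbeat P8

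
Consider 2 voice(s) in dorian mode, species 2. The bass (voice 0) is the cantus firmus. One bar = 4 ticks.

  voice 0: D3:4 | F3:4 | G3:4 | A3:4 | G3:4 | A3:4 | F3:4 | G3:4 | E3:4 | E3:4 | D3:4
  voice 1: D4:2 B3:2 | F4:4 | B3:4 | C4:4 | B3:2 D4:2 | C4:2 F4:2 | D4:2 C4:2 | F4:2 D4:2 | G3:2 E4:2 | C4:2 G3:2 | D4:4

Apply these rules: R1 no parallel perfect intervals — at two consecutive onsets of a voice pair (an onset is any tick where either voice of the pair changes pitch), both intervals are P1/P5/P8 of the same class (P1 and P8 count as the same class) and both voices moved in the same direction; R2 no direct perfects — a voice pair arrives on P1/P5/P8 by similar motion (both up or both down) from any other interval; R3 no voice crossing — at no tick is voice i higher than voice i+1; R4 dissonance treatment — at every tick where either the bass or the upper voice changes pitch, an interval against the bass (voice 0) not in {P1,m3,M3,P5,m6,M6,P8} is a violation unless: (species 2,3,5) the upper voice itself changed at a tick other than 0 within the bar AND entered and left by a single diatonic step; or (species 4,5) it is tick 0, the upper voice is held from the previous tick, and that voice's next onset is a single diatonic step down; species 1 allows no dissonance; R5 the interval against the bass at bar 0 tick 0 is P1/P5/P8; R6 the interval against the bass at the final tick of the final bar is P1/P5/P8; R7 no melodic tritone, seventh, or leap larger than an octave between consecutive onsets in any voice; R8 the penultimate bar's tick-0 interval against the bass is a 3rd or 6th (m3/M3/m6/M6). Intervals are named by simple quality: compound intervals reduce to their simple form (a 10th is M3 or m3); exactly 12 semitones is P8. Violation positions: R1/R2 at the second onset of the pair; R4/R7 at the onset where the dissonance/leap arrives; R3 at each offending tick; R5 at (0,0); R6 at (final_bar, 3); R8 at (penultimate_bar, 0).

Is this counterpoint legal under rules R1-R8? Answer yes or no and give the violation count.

bar 0: v0=D3 v1=D4 (P8)
bar 1: v0=F3 v1=F4 (P8)
bar 2: v0=G3 v1=B3 (M3)
bar 3: v0=A3 v1=C4 (m3)
bar 4: v0=G3 v1=B3 (M3)
bar 5: v0=A3 v1=C4 (m3)
bar 6: v0=F3 v1=D4 (M6)
bar 7: v0=G3 v1=F4 (m7)
bar 8: v0=E3 v1=G3 (m3)
bar 9: v0=E3 v1=C4 (m6)
bar 10: v0=D3 v1=D4 (P8)
  R2 @ bar1.0: D3/B3 M6 -> F3/F4 P8 similar
  R7 @ bar1.0: B3->F4 leap 6st
  R7 @ bar2.0: F4->B3 leap 6st
  R4 @ bar7.0: G3/F4 m7 untreated

No (4 violations)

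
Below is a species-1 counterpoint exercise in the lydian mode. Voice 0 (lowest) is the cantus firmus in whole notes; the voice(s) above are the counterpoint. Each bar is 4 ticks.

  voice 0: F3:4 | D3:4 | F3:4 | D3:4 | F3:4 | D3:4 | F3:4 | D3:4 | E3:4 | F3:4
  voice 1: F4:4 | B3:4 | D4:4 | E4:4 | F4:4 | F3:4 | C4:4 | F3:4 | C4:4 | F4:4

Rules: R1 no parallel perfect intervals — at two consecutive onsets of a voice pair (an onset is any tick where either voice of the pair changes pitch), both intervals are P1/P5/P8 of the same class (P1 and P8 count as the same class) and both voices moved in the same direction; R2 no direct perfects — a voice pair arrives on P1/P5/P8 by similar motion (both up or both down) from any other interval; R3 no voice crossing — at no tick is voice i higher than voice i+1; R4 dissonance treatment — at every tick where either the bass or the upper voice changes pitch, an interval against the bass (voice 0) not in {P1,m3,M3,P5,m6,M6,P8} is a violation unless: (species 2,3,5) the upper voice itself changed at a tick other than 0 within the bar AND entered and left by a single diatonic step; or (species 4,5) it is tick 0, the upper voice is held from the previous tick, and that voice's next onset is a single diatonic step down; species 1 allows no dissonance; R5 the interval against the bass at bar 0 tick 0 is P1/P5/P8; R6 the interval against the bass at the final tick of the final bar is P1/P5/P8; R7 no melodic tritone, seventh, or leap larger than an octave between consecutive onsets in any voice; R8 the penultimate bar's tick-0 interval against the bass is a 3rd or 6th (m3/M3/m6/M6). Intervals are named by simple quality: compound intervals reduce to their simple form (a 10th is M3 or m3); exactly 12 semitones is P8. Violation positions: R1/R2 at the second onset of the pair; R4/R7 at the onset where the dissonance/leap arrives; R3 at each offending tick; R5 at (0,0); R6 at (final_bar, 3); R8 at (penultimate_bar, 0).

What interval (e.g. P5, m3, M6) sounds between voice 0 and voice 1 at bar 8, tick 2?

voice 0=E3 voice 1=C4 -> m6

m6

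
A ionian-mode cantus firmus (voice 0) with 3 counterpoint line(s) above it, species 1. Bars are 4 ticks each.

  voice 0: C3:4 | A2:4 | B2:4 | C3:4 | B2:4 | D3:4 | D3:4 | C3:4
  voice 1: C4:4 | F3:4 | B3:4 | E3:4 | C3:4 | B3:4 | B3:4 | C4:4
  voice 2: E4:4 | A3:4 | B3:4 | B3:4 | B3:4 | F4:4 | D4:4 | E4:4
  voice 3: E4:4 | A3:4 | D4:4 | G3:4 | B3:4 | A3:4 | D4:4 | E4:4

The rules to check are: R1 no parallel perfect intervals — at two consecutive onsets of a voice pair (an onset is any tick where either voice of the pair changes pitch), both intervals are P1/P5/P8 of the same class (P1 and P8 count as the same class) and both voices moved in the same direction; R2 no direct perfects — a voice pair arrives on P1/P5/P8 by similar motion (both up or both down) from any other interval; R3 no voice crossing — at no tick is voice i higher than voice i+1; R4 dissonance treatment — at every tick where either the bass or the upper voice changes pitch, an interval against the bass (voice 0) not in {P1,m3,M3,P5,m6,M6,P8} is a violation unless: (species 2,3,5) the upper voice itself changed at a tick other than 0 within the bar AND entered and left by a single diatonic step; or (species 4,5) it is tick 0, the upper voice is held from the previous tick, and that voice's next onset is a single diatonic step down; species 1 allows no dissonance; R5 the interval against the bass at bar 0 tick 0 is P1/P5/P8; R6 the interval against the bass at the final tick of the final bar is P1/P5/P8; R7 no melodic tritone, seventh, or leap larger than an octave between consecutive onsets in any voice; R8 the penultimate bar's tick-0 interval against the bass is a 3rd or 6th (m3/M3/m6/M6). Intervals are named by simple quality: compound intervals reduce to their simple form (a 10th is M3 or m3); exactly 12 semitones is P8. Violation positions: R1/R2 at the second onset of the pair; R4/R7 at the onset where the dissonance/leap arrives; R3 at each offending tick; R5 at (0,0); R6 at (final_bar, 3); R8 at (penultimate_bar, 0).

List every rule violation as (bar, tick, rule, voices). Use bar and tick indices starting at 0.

(0, 0, R5, (0, 2))
(0, 0, R5, (0, 3))
(1, 0, R1, (2, 3))
(1, 0, R2, (0, 2))
(1, 0, R2, (0, 3))
(2, 0, R1, (0, 2))
(2, 0, R2, (0, 1))
(2, 0, R2, (1, 2))
(2, 0, R7, (1,))
(3, 0, R3, (2, 3))
(3, 0, R4, (0, 2))
(3, 1, R3, (2, 3))
(3, 2, R3, (2, 3))
(3, 3, R3, (2, 3))
(4, 0, R4, (0, 1))
(5, 0, R3, (2, 3))
(5, 0, R7, (1,))
(5, 0, R7, (2,))
(5, 1, R3, (2, 3))
(5, 2, R3, (2, 3))
(5, 3, R3, (2, 3))
(6, 0, R8, (0, 2))
(6, 0, R8, (0, 3))
(7, 0, R1, (2, 3))
(7, 3, R6, (0, 2))
(7, 3, R6, (0, 3))

bar 0: v0=C3 v1=C4 v2=E4 v3=E4 downbeat M3
bar 1: v0=A2 v1=F3 v2=A3 v3=A3 downbeat P8
bar 2: v0=B2 v1=B3 v2=B3 v3=D4 downbeat m3
bar 3: v0=C3 v1=E3 v2=B3 v3=G3 downbeat P5
bar 4: v0=B2 v1=C3 v2=B3 v3=B3 downbeat P8
bar 5: v0=D3 v1=B3 v2=F4 v3=A3 downbeat P5
bar 6: v0=D3 v1=B3 v2=D4 v3=D4 downbeat P8
bar 7: v0=C3 v1=C4 v2=E4 v3=E4 downbeat M3
  -> R5 @ bar 0 tick 0 v(0, 2): opens on M3
  -> R5 @ bar 0 tick 0 v(0, 3): opens on M3
  -> R1 @ bar 1 tick 0 v(2, 3): E4/E4 P1 -> A3/A3 P1 similar
  -> R2 @ bar 1 tick 0 v(0, 2): C3/E4 M3 -> A2/A3 P8 similar
  -> R2 @ bar 1 tick 0 v(0, 3): C3/E4 M3 -> A2/A3 P8 similar
  -> R1 @ bar 2 tick 0 v(0, 2): A2/A3 P8 -> B2/B3 P8 similar
  -> R2 @ bar 2 tick 0 v(0, 1): A2/F3 m6 -> B2/B3 P8 similar
  -> R2 @ bar 2 tick 0 v(1, 2): F3/A3 M3 -> B3/B3 P1 similar
  -> R7 @ bar 2 tick 0 v(1,): F3->B3 leap 6st
  -> R3 @ bar 3 tick 0 v(2, 3): B3 above G3
  -> R4 @ bar 3 tick 0 v(0, 2): C3/B3 M7 untreated
  -> R3 @ bar 3 tick 1 v(2, 3): B3 above G3
  -> R3 @ bar 3 tick 2 v(2, 3): B3 above G3
  -> R3 @ bar 3 tick 3 v(2, 3): B3 above G3
  -> R4 @ bar 4 tick 0 v(0, 1): B2/C3 m2 untreated
  -> R3 @ bar 5 tick 0 v(2, 3): F4 above A3
  -> R7 @ bar 5 tick 0 v(1,): C3->B3 leap 11st
  -> R7 @ bar 5 tick 0 v(2,): B3->F4 leap 6st
  -> R3 @ bar 5 tick 1 v(2, 3): F4 above A3
  -> R3 @ bar 5 tick 2 v(2, 3): F4 above A3
  -> R3 @ bar 5 tick 3 v(2, 3): F4 above A3
  -> R8 @ bar 6 tick 0 v(0, 2): penult P8 not 3rd/6th
  -> R8 @ bar 6 tick 0 v(0, 3): penult P8 not 3rd/6th
  -> R1 @ bar 7 tick 0 v(2, 3): D4/D4 P1 -> E4/E4 P1 similar
  -> R6 @ bar 7 tick 3 v(0, 2): closes on M3
  -> R6 @ bar 7 tick 3 v(0, 3): closes on M3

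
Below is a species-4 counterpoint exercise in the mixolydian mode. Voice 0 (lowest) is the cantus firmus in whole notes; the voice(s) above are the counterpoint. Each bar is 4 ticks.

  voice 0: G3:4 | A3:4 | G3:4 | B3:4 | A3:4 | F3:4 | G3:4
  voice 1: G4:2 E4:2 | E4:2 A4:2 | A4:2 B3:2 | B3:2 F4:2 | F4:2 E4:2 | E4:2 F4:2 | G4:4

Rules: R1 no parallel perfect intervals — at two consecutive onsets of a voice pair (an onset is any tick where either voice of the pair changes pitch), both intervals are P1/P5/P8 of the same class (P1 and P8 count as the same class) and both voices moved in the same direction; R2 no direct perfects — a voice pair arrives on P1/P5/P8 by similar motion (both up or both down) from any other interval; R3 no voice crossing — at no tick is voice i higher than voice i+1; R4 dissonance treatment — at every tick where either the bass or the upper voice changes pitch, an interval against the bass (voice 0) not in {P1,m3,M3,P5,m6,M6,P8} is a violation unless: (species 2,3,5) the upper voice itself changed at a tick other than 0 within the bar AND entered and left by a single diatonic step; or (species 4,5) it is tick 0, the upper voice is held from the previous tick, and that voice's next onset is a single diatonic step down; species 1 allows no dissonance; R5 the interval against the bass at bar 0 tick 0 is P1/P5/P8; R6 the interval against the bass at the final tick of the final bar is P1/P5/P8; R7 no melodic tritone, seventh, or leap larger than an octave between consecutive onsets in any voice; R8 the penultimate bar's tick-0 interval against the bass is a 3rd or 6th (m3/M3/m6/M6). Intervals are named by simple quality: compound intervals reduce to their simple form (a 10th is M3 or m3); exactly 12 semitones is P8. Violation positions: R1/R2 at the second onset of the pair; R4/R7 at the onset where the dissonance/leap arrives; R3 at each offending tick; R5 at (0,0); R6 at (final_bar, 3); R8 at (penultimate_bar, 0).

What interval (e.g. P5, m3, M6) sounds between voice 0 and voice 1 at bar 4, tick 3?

voice 0=A3 voice 1=E4 -> P5

P5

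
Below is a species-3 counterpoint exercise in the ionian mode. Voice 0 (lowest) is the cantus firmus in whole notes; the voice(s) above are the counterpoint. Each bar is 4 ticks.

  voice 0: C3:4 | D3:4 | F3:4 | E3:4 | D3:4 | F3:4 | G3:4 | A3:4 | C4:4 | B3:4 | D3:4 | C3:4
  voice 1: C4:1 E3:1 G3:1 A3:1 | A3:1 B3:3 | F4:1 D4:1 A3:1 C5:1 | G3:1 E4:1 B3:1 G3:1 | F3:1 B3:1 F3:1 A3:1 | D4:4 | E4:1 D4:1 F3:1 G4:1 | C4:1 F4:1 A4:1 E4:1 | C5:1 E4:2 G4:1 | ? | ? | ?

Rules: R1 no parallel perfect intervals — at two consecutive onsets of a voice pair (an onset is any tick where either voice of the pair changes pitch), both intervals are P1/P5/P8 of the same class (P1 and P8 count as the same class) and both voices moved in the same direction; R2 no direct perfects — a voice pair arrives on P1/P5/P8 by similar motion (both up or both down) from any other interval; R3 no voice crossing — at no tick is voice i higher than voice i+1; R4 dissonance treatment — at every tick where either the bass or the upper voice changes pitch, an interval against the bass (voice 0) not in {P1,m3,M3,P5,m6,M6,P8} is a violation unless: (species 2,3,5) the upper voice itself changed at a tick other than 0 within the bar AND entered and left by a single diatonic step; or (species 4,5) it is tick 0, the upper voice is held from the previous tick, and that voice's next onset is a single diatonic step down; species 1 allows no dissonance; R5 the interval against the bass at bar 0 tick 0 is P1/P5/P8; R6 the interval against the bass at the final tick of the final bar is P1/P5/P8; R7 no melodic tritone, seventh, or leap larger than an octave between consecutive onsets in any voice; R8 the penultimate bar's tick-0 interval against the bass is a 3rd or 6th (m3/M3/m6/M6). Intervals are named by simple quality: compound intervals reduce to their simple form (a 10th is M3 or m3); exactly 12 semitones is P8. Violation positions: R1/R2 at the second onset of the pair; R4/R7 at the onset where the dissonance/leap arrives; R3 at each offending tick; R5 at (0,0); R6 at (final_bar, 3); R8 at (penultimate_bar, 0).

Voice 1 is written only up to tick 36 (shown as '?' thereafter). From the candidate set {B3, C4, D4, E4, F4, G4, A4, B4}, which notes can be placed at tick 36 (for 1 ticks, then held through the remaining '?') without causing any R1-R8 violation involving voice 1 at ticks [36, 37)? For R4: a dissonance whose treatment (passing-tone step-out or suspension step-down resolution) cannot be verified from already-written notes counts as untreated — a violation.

B3: violates R2
C4: violates R4
D4: legal
E4: violates R4
F4: violates R4
G4: legal
A4: violates R4
B4: legal

{B4, D4, G4}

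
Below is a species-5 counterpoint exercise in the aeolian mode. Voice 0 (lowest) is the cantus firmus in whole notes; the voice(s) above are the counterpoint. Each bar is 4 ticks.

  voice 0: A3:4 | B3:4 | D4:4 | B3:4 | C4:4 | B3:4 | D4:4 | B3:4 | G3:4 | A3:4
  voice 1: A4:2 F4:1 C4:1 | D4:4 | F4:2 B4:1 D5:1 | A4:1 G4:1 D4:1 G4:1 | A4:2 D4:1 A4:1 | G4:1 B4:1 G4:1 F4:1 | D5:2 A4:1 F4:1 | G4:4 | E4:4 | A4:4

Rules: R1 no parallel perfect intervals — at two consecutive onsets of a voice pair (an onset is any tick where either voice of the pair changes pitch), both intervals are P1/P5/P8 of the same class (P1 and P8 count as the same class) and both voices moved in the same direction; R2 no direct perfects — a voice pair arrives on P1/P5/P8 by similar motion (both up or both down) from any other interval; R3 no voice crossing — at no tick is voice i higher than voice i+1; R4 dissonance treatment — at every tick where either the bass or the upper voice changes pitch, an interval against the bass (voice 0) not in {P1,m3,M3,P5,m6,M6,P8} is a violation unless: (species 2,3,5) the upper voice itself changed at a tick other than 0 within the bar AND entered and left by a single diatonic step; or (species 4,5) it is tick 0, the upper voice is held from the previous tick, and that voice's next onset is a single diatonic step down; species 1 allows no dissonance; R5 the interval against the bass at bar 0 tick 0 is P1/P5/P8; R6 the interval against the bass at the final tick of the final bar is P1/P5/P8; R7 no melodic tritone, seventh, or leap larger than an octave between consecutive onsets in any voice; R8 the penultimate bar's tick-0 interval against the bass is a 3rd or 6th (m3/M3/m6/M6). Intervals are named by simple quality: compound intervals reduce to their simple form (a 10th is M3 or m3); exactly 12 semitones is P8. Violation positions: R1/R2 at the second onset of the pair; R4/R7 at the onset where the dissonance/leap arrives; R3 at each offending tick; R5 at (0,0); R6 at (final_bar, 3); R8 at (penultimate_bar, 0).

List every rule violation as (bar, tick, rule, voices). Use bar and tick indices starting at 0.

bar 0: v0=A3 v1=A4 downbeat P8
bar 1: v0=B3 v1=D4 downbeat m3
bar 2: v0=D4 v1=F4 downbeat m3
bar 3: v0=B3 v1=A4 downbeat m7
bar 4: v0=C4 v1=A4 downbeat M6
bar 5: v0=B3 v1=G4 downbeat m6
bar 6: v0=D4 v1=D5 downbeat P8
bar 7: v0=B3 v1=G4 downbeat m6
bar 8: v0=G3 v1=E4 downbeat M6
bar 9: v0=A3 v1=A4 downbeat P8
  -> R7 @ bar 2 tick 2 v(1,): F4->B4 leap 6st
  -> R4 @ bar 3 tick 0 v(0, 1): B3/A4 m7 untreated
  -> R4 @ bar 4 tick 2 v(0, 1): C4/D4 M2 untreated
  -> R4 @ bar 5 tick 3 v(0, 1): B3/F4 TT untreated
  -> R2 @ bar 6 tick 0 v(0, 1): B3/F4 TT -> D4/D5 P8 similar
  -> R2 @ bar 9 tick 0 v(0, 1): G3/E4 M6 -> A3/A4 P8 similar

(2, 2, R7, (1,))
(3, 0, R4, (0, 1))
(4, 2, R4, (0, 1))
(5, 3, R4, (0, 1))
(6, 0, R2, (0, 1))
(9, 0, R2, (0, 1))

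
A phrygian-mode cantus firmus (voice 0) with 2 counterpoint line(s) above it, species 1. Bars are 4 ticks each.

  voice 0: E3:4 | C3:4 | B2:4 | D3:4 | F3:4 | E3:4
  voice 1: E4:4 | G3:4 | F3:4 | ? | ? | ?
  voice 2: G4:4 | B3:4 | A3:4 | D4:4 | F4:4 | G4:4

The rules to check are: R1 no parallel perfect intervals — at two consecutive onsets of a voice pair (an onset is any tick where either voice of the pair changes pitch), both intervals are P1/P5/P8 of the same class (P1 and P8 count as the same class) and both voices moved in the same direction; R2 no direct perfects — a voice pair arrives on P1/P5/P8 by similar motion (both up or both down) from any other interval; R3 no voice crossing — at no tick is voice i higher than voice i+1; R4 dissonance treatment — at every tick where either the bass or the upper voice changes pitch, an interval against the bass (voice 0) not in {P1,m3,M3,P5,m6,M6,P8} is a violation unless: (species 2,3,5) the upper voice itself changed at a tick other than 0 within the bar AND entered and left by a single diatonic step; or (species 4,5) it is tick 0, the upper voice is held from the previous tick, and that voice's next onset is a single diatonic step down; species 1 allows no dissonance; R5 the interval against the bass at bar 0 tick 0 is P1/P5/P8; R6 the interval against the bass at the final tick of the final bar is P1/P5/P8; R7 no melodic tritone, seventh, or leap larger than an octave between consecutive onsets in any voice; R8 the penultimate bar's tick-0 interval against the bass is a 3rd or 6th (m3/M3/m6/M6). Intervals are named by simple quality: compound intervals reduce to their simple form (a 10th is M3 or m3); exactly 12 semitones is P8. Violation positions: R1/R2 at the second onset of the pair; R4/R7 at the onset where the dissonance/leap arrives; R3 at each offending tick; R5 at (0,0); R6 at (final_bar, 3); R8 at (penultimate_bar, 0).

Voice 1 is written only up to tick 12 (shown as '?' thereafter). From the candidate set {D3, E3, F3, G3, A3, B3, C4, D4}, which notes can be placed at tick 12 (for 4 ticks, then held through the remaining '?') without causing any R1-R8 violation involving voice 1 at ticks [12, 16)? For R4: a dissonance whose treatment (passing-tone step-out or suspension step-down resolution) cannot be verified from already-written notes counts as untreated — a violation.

D3: legal
E3: violates R4
F3: legal
G3: violates R2,R4
A3: violates R2
B3: violates R7
C4: violates R4
D4: violates R2

{D3, F3}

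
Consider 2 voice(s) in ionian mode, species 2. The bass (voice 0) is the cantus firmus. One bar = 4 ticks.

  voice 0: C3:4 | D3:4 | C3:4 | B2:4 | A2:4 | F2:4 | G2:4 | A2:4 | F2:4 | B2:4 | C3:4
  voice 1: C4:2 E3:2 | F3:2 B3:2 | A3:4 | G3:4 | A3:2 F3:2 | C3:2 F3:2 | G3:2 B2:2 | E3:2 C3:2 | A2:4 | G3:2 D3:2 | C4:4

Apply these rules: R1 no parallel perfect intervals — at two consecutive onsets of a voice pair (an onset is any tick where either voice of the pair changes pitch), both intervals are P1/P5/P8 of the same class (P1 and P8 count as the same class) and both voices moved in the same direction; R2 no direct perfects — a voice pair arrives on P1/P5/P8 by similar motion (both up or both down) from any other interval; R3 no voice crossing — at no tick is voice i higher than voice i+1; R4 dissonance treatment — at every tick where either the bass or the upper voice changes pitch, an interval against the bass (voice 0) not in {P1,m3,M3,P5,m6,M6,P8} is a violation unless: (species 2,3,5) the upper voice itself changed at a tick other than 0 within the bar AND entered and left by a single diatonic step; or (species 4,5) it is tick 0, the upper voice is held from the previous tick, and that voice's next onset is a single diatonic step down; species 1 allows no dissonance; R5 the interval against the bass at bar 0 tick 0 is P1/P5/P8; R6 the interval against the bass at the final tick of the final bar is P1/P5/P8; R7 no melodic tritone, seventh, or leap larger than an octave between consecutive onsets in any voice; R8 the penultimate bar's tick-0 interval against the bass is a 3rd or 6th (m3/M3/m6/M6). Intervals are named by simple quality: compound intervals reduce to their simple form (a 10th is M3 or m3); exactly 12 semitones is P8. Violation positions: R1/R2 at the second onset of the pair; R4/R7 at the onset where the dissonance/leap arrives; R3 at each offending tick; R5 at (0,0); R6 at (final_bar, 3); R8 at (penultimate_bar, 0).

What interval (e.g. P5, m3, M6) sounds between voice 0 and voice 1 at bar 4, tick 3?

m6

voice 0=A2 voice 1=F3 -> m6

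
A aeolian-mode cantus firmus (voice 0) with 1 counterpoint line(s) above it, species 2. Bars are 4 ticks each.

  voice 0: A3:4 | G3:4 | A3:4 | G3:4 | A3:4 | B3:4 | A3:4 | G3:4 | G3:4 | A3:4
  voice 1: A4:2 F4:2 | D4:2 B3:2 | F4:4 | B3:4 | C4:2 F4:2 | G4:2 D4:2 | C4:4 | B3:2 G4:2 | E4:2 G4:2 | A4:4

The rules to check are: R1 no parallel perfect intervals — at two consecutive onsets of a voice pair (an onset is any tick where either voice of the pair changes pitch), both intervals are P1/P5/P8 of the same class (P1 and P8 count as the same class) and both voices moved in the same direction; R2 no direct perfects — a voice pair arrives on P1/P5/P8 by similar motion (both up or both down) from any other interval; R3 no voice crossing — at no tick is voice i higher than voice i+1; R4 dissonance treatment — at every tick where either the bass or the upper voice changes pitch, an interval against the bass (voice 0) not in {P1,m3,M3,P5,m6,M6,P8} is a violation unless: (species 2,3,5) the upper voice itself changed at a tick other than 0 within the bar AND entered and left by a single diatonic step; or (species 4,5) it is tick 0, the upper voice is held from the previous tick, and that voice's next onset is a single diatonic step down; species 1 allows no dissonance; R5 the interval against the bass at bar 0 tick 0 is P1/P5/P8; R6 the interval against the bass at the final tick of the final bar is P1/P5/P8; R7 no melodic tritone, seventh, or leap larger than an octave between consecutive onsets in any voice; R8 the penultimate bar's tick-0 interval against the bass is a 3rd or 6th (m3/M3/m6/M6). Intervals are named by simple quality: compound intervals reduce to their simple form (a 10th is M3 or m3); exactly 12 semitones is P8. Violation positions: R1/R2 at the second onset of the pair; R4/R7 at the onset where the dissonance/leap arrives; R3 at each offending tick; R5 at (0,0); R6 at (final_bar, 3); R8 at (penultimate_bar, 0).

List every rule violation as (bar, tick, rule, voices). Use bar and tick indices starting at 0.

bar 0: v0=A3 v1=A4 downbeat P8
bar 1: v0=G3 v1=D4 downbeat P5
bar 2: v0=A3 v1=F4 downbeat m6
bar 3: v0=G3 v1=B3 downbeat M3
bar 4: v0=A3 v1=C4 downbeat m3
bar 5: v0=B3 v1=G4 downbeat m6
bar 6: v0=A3 v1=C4 downbeat m3
bar 7: v0=G3 v1=B3 downbeat M3
bar 8: v0=G3 v1=E4 downbeat M6
bar 9: v0=A3 v1=A4 downbeat P8
  -> R2 @ bar 1 tick 0 v(0, 1): A3/F4 m6 -> G3/D4 P5 similar
  -> R7 @ bar 2 tick 0 v(1,): B3->F4 leap 6st
  -> R7 @ bar 3 tick 0 v(1,): F4->B3 leap 6st
  -> R1 @ bar 9 tick 0 v(0, 1): G3/G4 P8 -> A3/A4 P8 similar

(1, 0, R2, (0, 1))
(2, 0, R7, (1,))
(3, 0, R7, (1,))
(9, 0, R1, (0, 1))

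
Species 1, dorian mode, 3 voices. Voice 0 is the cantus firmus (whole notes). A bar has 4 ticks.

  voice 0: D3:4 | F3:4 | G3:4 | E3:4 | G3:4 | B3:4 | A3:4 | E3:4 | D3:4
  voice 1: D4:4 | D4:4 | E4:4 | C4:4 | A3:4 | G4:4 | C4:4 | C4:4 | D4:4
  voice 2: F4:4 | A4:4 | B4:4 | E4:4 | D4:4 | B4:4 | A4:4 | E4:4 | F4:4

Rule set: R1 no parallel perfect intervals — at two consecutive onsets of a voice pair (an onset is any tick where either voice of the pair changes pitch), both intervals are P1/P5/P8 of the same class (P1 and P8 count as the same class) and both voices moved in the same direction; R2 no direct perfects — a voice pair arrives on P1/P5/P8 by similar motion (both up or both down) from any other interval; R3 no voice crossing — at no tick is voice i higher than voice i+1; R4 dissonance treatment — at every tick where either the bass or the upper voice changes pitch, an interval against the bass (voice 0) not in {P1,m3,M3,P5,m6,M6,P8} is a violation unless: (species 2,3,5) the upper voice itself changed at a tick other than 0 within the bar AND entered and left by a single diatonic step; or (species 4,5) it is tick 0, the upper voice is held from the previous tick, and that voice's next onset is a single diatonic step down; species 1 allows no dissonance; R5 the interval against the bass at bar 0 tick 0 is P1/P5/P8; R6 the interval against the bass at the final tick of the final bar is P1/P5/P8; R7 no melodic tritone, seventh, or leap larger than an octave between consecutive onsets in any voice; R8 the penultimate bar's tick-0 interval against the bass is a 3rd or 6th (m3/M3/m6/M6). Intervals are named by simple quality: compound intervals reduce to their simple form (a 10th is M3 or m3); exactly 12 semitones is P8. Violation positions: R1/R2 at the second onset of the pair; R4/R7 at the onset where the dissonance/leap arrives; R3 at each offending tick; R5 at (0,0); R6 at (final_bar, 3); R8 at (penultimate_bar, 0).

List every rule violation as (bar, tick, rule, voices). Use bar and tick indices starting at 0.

bar 0: v0=D3 v1=D4 v2=F4 downbeat m3
bar 1: v0=F3 v1=D4 v2=A4 downbeat M3
bar 2: v0=G3 v1=E4 v2=B4 downbeat M3
bar 3: v0=E3 v1=C4 v2=E4 downbeat P8
bar 4: v0=G3 v1=A3 v2=D4 downbeat P5
bar 5: v0=B3 v1=G4 v2=B4 downbeat P8
bar 6: v0=A3 v1=C4 v2=A4 downbeat P8
bar 7: v0=E3 v1=C4 v2=E4 downbeat P8
bar 8: v0=D3 v1=D4 v2=F4 downbeat m3
  -> R5 @ bar 0 tick 0 v(0, 2): opens on m3
  -> R1 @ bar 2 tick 0 v(1, 2): D4/A4 P5 -> E4/B4 P5 similar
  -> R2 @ bar 3 tick 0 v(0, 2): G3/B4 M3 -> E3/E4 P8 similar
  -> R4 @ bar 4 tick 0 v(0, 1): G3/A3 M2 untreated
  -> R2 @ bar 5 tick 0 v(0, 2): G3/D4 P5 -> B3/B4 P8 similar
  -> R7 @ bar 5 tick 0 v(1,): A3->G4 leap 10st
  -> R1 @ bar 6 tick 0 v(0, 2): B3/B4 P8 -> A3/A4 P8 similar
  -> R1 @ bar 7 tick 0 v(0, 2): A3/A4 P8 -> E3/E4 P8 similar
  -> R8 @ bar 7 tick 0 v(0, 2): penult P8 not 3rd/6th
  -> R6 @ bar 8 tick 3 v(0, 2): closes on m3

(0, 0, R5, (0, 2))
(2, 0, R1, (1, 2))
(3, 0, R2, (0, 2))
(4, 0, R4, (0, 1))
(5, 0, R2, (0, 2))
(5, 0, R7, (1,))
(6, 0, R1, (0, 2))
(7, 0, R1, (0, 2))
(7, 0, R8, (0, 2))
(8, 3, R6, (0, 2))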